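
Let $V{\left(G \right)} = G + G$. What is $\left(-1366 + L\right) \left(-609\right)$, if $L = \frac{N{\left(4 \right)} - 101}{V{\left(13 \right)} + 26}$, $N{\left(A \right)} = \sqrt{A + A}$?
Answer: $\frac{43319997}{52} - \frac{609 \sqrt{2}}{26} \approx 8.3304 \cdot 10^{5}$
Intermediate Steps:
$N{\left(A \right)} = \sqrt{2} \sqrt{A}$ ($N{\left(A \right)} = \sqrt{2 A} = \sqrt{2} \sqrt{A}$)
$V{\left(G \right)} = 2 G$
$L = - \frac{101}{52} + \frac{\sqrt{2}}{26}$ ($L = \frac{\sqrt{2} \sqrt{4} - 101}{2 \cdot 13 + 26} = \frac{\sqrt{2} \cdot 2 - 101}{26 + 26} = \frac{2 \sqrt{2} - 101}{52} = \left(-101 + 2 \sqrt{2}\right) \frac{1}{52} = - \frac{101}{52} + \frac{\sqrt{2}}{26} \approx -1.8879$)
$\left(-1366 + L\right) \left(-609\right) = \left(-1366 - \left(\frac{101}{52} - \frac{\sqrt{2}}{26}\right)\right) \left(-609\right) = \left(- \frac{71133}{52} + \frac{\sqrt{2}}{26}\right) \left(-609\right) = \frac{43319997}{52} - \frac{609 \sqrt{2}}{26}$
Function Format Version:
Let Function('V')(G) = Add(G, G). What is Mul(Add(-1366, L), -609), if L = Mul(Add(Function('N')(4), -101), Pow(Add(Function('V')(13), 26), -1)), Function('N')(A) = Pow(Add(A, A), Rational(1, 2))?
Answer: Add(Rational(43319997, 52), Mul(Rational(-609, 26), Pow(2, Rational(1, 2)))) ≈ 8.3304e+5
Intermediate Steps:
Function('N')(A) = Mul(Pow(2, Rational(1, 2)), Pow(A, Rational(1, 2))) (Function('N')(A) = Pow(Mul(2, A), Rational(1, 2)) = Mul(Pow(2, Rational(1, 2)), Pow(A, Rational(1, 2))))
Function('V')(G) = Mul(2, G)
L = Add(Rational(-101, 52), Mul(Rational(1, 26), Pow(2, Rational(1, 2)))) (L = Mul(Add(Mul(Pow(2, Rational(1, 2)), Pow(4, Rational(1, 2))), -101), Pow(Add(Mul(2, 13), 26), -1)) = Mul(Add(Mul(Pow(2, Rational(1, 2)), 2), -101), Pow(Add(26, 26), -1)) = Mul(Add(Mul(2, Pow(2, Rational(1, 2))), -101), Pow(52, -1)) = Mul(Add(-101, Mul(2, Pow(2, Rational(1, 2)))), Rational(1, 52)) = Add(Rational(-101, 52), Mul(Rational(1, 26), Pow(2, Rational(1, 2)))) ≈ -1.8879)
Mul(Add(-1366, L), -609) = Mul(Add(-1366, Add(Rational(-101, 52), Mul(Rational(1, 26), Pow(2, Rational(1, 2))))), -609) = Mul(Add(Rational(-71133, 52), Mul(Rational(1, 26), Pow(2, Rational(1, 2)))), -609) = Add(Rational(43319997, 52), Mul(Rational(-609, 26), Pow(2, Rational(1, 2))))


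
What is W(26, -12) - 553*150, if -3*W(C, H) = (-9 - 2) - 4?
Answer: -82945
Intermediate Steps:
W(C, H) = 5 (W(C, H) = -((-9 - 2) - 4)/3 = -(-11 - 4)/3 = -⅓*(-15) = 5)
W(26, -12) - 553*150 = 5 - 553*150 = 5 - 82950 = -82945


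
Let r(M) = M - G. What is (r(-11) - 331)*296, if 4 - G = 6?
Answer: -100640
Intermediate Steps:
G = -2 (G = 4 - 1*6 = 4 - 6 = -2)
r(M) = 2 + M (r(M) = M - 1*(-2) = M + 2 = 2 + M)
(r(-11) - 331)*296 = ((2 - 11) - 331)*296 = (-9 - 331)*296 = -340*296 = -100640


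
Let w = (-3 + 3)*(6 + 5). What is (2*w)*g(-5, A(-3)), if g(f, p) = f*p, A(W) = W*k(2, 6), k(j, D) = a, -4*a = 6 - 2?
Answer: 0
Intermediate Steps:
a = -1 (a = -(6 - 2)/4 = -¼*4 = -1)
k(j, D) = -1
w = 0 (w = 0*11 = 0)
A(W) = -W (A(W) = W*(-1) = -W)
(2*w)*g(-5, A(-3)) = (2*0)*(-(-5)*(-3)) = 0*(-5*3) = 0*(-15) = 0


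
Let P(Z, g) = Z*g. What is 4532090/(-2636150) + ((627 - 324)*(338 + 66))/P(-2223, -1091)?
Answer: -355631658619/213114538065 ≈ -1.6687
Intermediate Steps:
4532090/(-2636150) + ((627 - 324)*(338 + 66))/P(-2223, -1091) = 4532090/(-2636150) + ((627 - 324)*(338 + 66))/((-2223*(-1091))) = 4532090*(-1/2636150) + (303*404)/2425293 = -453209/263615 + 122412*(1/2425293) = -453209/263615 + 40804/808431 = -355631658619/213114538065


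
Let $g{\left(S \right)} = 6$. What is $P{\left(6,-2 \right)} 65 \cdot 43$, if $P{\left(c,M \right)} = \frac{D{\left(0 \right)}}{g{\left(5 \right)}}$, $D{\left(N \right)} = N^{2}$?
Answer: $0$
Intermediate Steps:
$P{\left(c,M \right)} = 0$ ($P{\left(c,M \right)} = \frac{0^{2}}{6} = 0 \cdot \frac{1}{6} = 0$)
$P{\left(6,-2 \right)} 65 \cdot 43 = 0 \cdot 65 \cdot 43 = 0 \cdot 43 = 0$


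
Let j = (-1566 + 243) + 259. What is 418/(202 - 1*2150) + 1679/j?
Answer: -928861/518168 ≈ -1.7926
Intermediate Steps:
j = -1064 (j = -1323 + 259 = -1064)
418/(202 - 1*2150) + 1679/j = 418/(202 - 1*2150) + 1679/(-1064) = 418/(202 - 2150) + 1679*(-1/1064) = 418/(-1948) - 1679/1064 = 418*(-1/1948) - 1679/1064 = -209/974 - 1679/1064 = -928861/518168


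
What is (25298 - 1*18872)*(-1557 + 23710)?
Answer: 142355178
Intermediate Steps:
(25298 - 1*18872)*(-1557 + 23710) = (25298 - 18872)*22153 = 6426*22153 = 142355178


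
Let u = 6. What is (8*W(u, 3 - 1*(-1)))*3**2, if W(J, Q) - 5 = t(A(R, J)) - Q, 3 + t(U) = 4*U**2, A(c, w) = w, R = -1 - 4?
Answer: 10224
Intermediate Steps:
R = -5
t(U) = -3 + 4*U**2
W(J, Q) = 2 - Q + 4*J**2 (W(J, Q) = 5 + ((-3 + 4*J**2) - Q) = 5 + (-3 - Q + 4*J**2) = 2 - Q + 4*J**2)
(8*W(u, 3 - 1*(-1)))*3**2 = (8*(2 - (3 - 1*(-1)) + 4*6**2))*3**2 = (8*(2 - (3 + 1) + 4*36))*9 = (8*(2 - 1*4 + 144))*9 = (8*(2 - 4 + 144))*9 = (8*142)*9 = 1136*9 = 10224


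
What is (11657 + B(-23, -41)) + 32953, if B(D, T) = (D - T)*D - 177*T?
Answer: 51453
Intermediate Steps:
B(D, T) = -177*T + D*(D - T) (B(D, T) = D*(D - T) - 177*T = -177*T + D*(D - T))
(11657 + B(-23, -41)) + 32953 = (11657 + ((-23)² - 177*(-41) - 1*(-23)*(-41))) + 32953 = (11657 + (529 + 7257 - 943)) + 32953 = (11657 + 6843) + 32953 = 18500 + 32953 = 51453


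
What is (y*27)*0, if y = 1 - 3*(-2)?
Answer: 0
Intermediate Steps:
y = 7 (y = 1 + 6 = 7)
(y*27)*0 = (7*27)*0 = 189*0 = 0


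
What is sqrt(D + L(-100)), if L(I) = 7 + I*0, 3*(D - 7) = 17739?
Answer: sqrt(5927) ≈ 76.987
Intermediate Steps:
D = 5920 (D = 7 + (1/3)*17739 = 7 + 5913 = 5920)
L(I) = 7 (L(I) = 7 + 0 = 7)
sqrt(D + L(-100)) = sqrt(5920 + 7) = sqrt(5927)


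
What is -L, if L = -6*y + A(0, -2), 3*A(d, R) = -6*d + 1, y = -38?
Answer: -685/3 ≈ -228.33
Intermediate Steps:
A(d, R) = 1/3 - 2*d (A(d, R) = (-6*d + 1)/3 = (1 - 6*d)/3 = 1/3 - 2*d)
L = 685/3 (L = -6*(-38) + (1/3 - 2*0) = 228 + (1/3 + 0) = 228 + 1/3 = 685/3 ≈ 228.33)
-L = -1*685/3 = -685/3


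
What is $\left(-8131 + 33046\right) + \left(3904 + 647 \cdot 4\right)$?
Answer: $31407$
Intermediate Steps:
$\left(-8131 + 33046\right) + \left(3904 + 647 \cdot 4\right) = 24915 + \left(3904 + 2588\right) = 24915 + 6492 = 31407$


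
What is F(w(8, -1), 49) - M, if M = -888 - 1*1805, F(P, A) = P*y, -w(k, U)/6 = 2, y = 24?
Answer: 2405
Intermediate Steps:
w(k, U) = -12 (w(k, U) = -6*2 = -12)
F(P, A) = 24*P (F(P, A) = P*24 = 24*P)
M = -2693 (M = -888 - 1805 = -2693)
F(w(8, -1), 49) - M = 24*(-12) - 1*(-2693) = -288 + 2693 = 2405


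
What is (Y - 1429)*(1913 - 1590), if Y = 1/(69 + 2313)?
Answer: -1099452271/2382 ≈ -4.6157e+5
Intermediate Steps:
Y = 1/2382 ≈ 0.00041982
(Y - 1429)*(1913 - 1590) = (1/2382 - 1429)*(1913 - 1590) = -3403877/2382*323 = -1099452271/2382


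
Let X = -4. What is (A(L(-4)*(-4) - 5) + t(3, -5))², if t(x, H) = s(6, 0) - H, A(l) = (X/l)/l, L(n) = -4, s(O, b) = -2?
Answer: 128881/14641 ≈ 8.8027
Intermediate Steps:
A(l) = -4/l² (A(l) = (-4/l)/l = -4/l²)
t(x, H) = -2 - H
(A(L(-4)*(-4) - 5) + t(3, -5))² = (-4/(-4*(-4) - 5)² + (-2 - 1*(-5)))² = (-4/(16 - 5)² + (-2 + 5))² = (-4/11² + 3)² = (-4*1/121 + 3)² = (-4/121 + 3)² = (359/121)² = 128881/14641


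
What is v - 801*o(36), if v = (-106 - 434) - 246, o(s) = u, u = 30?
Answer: -24816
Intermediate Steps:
o(s) = 30
v = -786 (v = -540 - 246 = -786)
v - 801*o(36) = -786 - 801*30 = -786 - 24030 = -24816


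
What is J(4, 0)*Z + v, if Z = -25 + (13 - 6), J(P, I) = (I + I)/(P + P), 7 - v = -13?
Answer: 20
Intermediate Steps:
v = 20 (v = 7 - 1*(-13) = 7 + 13 = 20)
J(P, I) = I/P (J(P, I) = (2*I)/((2*P)) = (2*I)*(1/(2*P)) = I/P)
Z = -18 (Z = -25 + 7 = -18)
J(4, 0)*Z + v = (0/4)*(-18) + 20 = (0*(1/4))*(-18) + 20 = 0*(-18) + 20 = 0 + 20 = 20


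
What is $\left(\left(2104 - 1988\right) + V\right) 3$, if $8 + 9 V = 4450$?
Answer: $\frac{5486}{3} \approx 1828.7$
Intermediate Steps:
$V = \frac{4442}{9}$ ($V = - \frac{8}{9} + \frac{1}{9} \cdot 4450 = - \frac{8}{9} + \frac{4450}{9} = \frac{4442}{9} \approx 493.56$)
$\left(\left(2104 - 1988\right) + V\right) 3 = \left(\left(2104 - 1988\right) + \frac{4442}{9}\right) 3 = \left(116 + \frac{4442}{9}\right) 3 = \frac{5486}{9} \cdot 3 = \frac{5486}{3}$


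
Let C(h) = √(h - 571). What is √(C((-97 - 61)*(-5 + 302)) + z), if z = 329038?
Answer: √(329038 + I*√47497) ≈ 573.62 + 0.19*I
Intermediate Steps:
C(h) = √(-571 + h)
√(C((-97 - 61)*(-5 + 302)) + z) = √(√(-571 + (-97 - 61)*(-5 + 302)) + 329038) = √(√(-571 - 158*297) + 329038) = √(√(-571 - 46926) + 329038) = √(√(-47497) + 329038) = √(I*√47497 + 329038) = √(329038 + I*√47497)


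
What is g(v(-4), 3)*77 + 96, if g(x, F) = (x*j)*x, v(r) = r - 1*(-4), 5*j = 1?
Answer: 96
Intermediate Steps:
j = ⅕ (j = (⅕)*1 = ⅕ ≈ 0.20000)
v(r) = 4 + r (v(r) = r + 4 = 4 + r)
g(x, F) = x²/5 (g(x, F) = (x*(⅕))*x = (x/5)*x = x²/5)
g(v(-4), 3)*77 + 96 = ((4 - 4)²/5)*77 + 96 = ((⅕)*0²)*77 + 96 = ((⅕)*0)*77 + 96 = 0*77 + 96 = 0 + 96 = 96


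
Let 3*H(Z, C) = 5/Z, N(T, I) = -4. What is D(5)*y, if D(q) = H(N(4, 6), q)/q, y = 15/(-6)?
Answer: 5/24 ≈ 0.20833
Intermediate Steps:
y = -5/2 (y = 15*(-1/6) = -5/2 ≈ -2.5000)
H(Z, C) = 5/(3*Z) (H(Z, C) = (5/Z)/3 = 5/(3*Z))
D(q) = -5/(12*q) (D(q) = ((5/3)/(-4))/q = ((5/3)*(-1/4))/q = -5/(12*q))
D(5)*y = -5/12/5*(-5/2) = -5/12*1/5*(-5/2) = -1/12*(-5/2) = 5/24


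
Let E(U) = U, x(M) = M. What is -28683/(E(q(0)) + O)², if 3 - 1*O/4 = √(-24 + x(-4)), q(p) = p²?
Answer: -28683*I/(-304*I + 192*√7) ≈ 24.88 - 41.575*I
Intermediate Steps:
O = 12 - 8*I*√7 (O = 12 - 4*√(-24 - 4) = 12 - 8*I*√7 ≈ 12.0 - 21.166*I)
-28683/(E(q(0)) + O)² = -28683/(0² + (12 - 8*I*√7))² = -28683/(0 + (12 - 8*I*√7))² = -28683/(12 - 8*I*√7)²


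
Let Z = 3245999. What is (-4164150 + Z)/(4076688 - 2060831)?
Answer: -918151/2015857 ≈ -0.45546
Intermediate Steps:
(-4164150 + Z)/(4076688 - 2060831) = (-4164150 + 3245999)/(4076688 - 2060831) = -918151/2015857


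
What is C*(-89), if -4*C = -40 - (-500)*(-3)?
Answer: -34265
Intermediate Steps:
C = 385 (C = -(-40 - (-500)*(-3))/4 = -(-40 - 1*1500)/4 = -(-40 - 1500)/4 = -1/4*(-1540) = 385)
C*(-89) = 385*(-89) = -34265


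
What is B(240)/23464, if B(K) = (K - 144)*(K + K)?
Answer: 5760/2933 ≈ 1.9639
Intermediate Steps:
B(K) = 2*K*(-144 + K) (B(K) = (-144 + K)*(2*K) = 2*K*(-144 + K))
B(240)/23464 = (2*240*(-144 + 240))/23464 = (2*240*96)*(1/23464) = 46080*(1/23464) = 5760/2933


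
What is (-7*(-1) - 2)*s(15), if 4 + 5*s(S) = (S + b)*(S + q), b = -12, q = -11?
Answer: 8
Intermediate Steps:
s(S) = -⅘ + (-12 + S)*(-11 + S)/5 (s(S) = -⅘ + ((S - 12)*(S - 11))/5 = -⅘ + ((-12 + S)*(-11 + S))/5 = -⅘ + (-12 + S)*(-11 + S)/5)
(-7*(-1) - 2)*s(15) = (-7*(-1) - 2)*(128/5 - 23/5*15 + (⅕)*15²) = (7 - 2)*(128/5 - 69 + (⅕)*225) = 5*(128/5 - 69 + 45) = 5*(8/5) = 8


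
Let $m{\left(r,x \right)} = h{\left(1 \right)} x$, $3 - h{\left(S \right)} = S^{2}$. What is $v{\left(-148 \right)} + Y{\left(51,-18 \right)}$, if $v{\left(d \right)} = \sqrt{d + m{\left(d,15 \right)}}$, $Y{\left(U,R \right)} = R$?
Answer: $-18 + i \sqrt{118} \approx -18.0 + 10.863 i$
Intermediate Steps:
$h{\left(S \right)} = 3 - S^{2}$
$m{\left(r,x \right)} = 2 x$ ($m{\left(r,x \right)} = \left(3 - 1^{2}\right) x = \left(3 - 1\right) x = 2 x$)
$v{\left(d \right)} = \sqrt{30 + d}$ ($v{\left(d \right)} = \sqrt{d + 2 \cdot 15} = \sqrt{d + 30} = \sqrt{30 + d}$)
$v{\left(-148 \right)} + Y{\left(51,-18 \right)} = \sqrt{30 - 148} - 18 = \sqrt{-118} - 18 = i \sqrt{118} - 18 = -18 + i \sqrt{118}$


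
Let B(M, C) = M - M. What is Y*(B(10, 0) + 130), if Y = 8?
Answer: 1040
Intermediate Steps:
B(M, C) = 0
Y*(B(10, 0) + 130) = 8*(0 + 130) = 8*130 = 1040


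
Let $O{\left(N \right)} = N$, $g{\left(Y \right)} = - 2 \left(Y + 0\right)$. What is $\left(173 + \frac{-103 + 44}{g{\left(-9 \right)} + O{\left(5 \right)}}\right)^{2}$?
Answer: $\frac{15366400}{529} \approx 29048.0$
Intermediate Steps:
$g{\left(Y \right)} = - 2 Y$
$\left(173 + \frac{-103 + 44}{g{\left(-9 \right)} + O{\left(5 \right)}}\right)^{2} = \left(173 + \frac{-103 + 44}{\left(-2\right) \left(-9\right) + 5}\right)^{2} = \left(173 - \frac{59}{18 + 5}\right)^{2} = \left(173 - \frac{59}{23}\right)^{2} = \left(\frac{3920}{23}\right)^{2} = \frac{15366400}{529}$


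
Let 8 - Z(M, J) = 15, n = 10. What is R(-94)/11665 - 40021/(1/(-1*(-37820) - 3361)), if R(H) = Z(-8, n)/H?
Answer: -1512179000999883/1096510 ≈ -1.3791e+9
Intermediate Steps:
Z(M, J) = -7 (Z(M, J) = 8 - 1*15 = 8 - 15 = -7)
R(H) = -7/H
R(-94)/11665 - 40021/(1/(-1*(-37820) - 3361)) = -7/(-94)/11665 - 40021/(1/(-1*(-37820) - 3361)) = -7*(-1/94)*(1/11665) - 40021/(1/(37820 - 3361)) = (7/94)*(1/11665) - 40021/(1/34459) = 7/1096510 - 40021/1/34459 = 7/1096510 - 40021*34459 = 7/1096510 - 1379083639 = -1512179000999883/1096510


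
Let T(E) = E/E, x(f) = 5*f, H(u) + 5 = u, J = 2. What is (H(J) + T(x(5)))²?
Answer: 4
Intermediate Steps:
H(u) = -5 + u
T(E) = 1
(H(J) + T(x(5)))² = ((-5 + 2) + 1)² = (-3 + 1)² = (-2)² = 4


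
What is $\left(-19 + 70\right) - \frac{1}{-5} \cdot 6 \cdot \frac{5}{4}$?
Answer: $\frac{153}{2} \approx 76.5$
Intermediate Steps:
$\left(-19 + 70\right) - \frac{1}{-5} \cdot 6 \cdot \frac{5}{4} = 51 \left(-1\right) \left(- \frac{1}{5}\right) 6 \cdot 5 \cdot \frac{1}{4} = 51 \cdot \frac{1}{5} \cdot 6 \cdot \frac{5}{4} = 51 \cdot \frac{6}{5} \cdot \frac{5}{4} = 51 \cdot \frac{3}{2} = \frac{153}{2}$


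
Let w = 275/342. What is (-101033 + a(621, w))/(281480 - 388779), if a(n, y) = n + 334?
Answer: 100078/107299 ≈ 0.93270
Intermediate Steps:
w = 275/342 (w = 275*(1/342) = 275/342 ≈ 0.80409)
a(n, y) = 334 + n
(-101033 + a(621, w))/(281480 - 388779) = (-101033 + (334 + 621))/(281480 - 388779) = (-101033 + 955)/(-107299) = -100078*(-1/107299) = 100078/107299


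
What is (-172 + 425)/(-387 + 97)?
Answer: -253/290 ≈ -0.87241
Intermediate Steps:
(-172 + 425)/(-387 + 97) = 253/(-290) = 253*(-1/290) = -253/290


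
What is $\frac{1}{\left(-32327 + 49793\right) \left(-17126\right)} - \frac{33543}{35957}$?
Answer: $- \frac{244718860945}{262330621932} \approx -0.93286$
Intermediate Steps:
$\frac{1}{\left(-32327 + 49793\right) \left(-17126\right)} - \frac{33543}{35957} = \frac{1}{17466} \left(- \frac{1}{17126}\right) - \frac{33543}{35957} = - \frac{1}{299122716} - \frac{33543}{35957} = - \frac{244718860945}{262330621932}$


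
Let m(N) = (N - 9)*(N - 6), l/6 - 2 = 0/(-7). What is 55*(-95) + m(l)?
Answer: -5207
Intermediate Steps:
l = 12 (l = 12 + 6*(0/(-7)) = 12 + 6*(0*(-⅐)) = 12 + 6*0 = 12 + 0 = 12)
m(N) = (-9 + N)*(-6 + N)
55*(-95) + m(l) = 55*(-95) + (54 + 12² - 15*12) = -5225 + (54 + 144 - 180) = -5225 + 18 = -5207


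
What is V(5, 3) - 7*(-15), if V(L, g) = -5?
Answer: 100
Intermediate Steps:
V(5, 3) - 7*(-15) = -5 - 7*(-15) = -5 + 105 = 100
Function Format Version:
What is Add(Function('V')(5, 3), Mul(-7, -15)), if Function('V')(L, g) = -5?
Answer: 100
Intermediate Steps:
Add(Function('V')(5, 3), Mul(-7, -15)) = Add(-5, Mul(-7, -15)) = Add(-5, 105) = 100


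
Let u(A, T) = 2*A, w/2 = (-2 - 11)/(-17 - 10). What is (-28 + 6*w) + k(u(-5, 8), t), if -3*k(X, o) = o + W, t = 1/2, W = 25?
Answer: -553/18 ≈ -30.722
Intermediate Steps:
w = 26/27 (w = 2*((-2 - 11)/(-17 - 10)) = 2*(-13/(-27)) = 2*(-13*(-1/27)) = 2*(13/27) = 26/27 ≈ 0.96296)
t = 1/2 ≈ 0.50000
k(X, o) = -25/3 - o/3 (k(X, o) = -(o + 25)/3 = -(25 + o)/3 = -25/3 - o/3)
(-28 + 6*w) + k(u(-5, 8), t) = (-28 + 6*(26/27)) + (-25/3 - 1/3*1/2) = (-28 + 52/9) + (-25/3 - 1/6) = -200/9 - 17/2 = -553/18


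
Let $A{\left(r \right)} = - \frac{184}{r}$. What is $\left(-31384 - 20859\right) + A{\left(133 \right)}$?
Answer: $- \frac{6948503}{133} \approx -52244.0$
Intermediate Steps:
$\left(-31384 - 20859\right) + A{\left(133 \right)} = \left(-31384 - 20859\right) - \frac{184}{133} = -52243 - \frac{184}{133} = - \frac{6948503}{133}$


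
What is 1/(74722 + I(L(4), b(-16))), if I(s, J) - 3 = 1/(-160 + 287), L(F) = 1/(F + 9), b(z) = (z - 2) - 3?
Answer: 127/9490076 ≈ 1.3382e-5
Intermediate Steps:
b(z) = -5 + z (b(z) = (-2 + z) - 3 = -5 + z)
L(F) = 1/(9 + F)
I(s, J) = 382/127 (I(s, J) = 3 + 1/(-160 + 287) = 3 + 1/127 = 382/127)
1/(74722 + I(L(4), b(-16))) = 1/(74722 + 382/127) = 1/(9490076/127) = 127/9490076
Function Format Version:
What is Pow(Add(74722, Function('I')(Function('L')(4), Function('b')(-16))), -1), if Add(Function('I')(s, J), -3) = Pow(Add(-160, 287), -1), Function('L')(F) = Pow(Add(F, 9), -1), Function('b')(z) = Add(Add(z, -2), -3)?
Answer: Rational(127, 9490076) ≈ 1.3382e-5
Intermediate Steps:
Function('b')(z) = Add(-5, z) (Function('b')(z) = Add(Add(-2, z), -3) = Add(-5, z))
Function('L')(F) = Pow(Add(9, F), -1)
Function('I')(s, J) = Rational(382, 127) (Function('I')(s, J) = Add(3, Pow(Add(-160, 287), -1)) = Add(3, Pow(127, -1)) = Add(3, Rational(1, 127)) = Rational(382, 127))
Pow(Add(74722, Function('I')(Function('L')(4), Function('b')(-16))), -1) = Pow(Add(74722, Rational(382, 127)), -1) = Pow(Rational(9490076, 127), -1) = Rational(127, 9490076)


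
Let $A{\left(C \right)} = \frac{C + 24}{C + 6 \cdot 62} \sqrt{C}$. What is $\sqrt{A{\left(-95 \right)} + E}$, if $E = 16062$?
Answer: $\frac{\sqrt{1232421198 - 19667 i \sqrt{95}}}{277} \approx 126.74 - 0.0098562 i$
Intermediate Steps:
$A{\left(C \right)} = \frac{\sqrt{C} \left(24 + C\right)}{372 + C}$ ($A{\left(C \right)} = \frac{24 + C}{C + 372} \sqrt{C} = \frac{24 + C}{372 + C} \sqrt{C} = \frac{\sqrt{C} \left(24 + C\right)}{372 + C}$)
$\sqrt{A{\left(-95 \right)} + E} = \sqrt{\frac{\sqrt{-95} \left(24 - 95\right)}{372 - 95} + 16062} = \sqrt{i \sqrt{95} \cdot \frac{1}{277} \left(-71\right) + 16062} = \sqrt{- \frac{71 i \sqrt{95}}{277} + 16062} = \sqrt{16062 - \frac{71 i \sqrt{95}}{277}}$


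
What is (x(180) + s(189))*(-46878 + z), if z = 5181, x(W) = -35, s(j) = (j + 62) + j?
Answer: -16887285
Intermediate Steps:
s(j) = 62 + 2*j (s(j) = (62 + j) + j = 62 + 2*j)
(x(180) + s(189))*(-46878 + z) = (-35 + (62 + 2*189))*(-46878 + 5181) = (-35 + (62 + 378))*(-41697) = (-35 + 440)*(-41697) = 405*(-41697) = -16887285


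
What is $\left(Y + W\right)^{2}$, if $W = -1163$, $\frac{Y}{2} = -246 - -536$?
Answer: $339889$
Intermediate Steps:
$Y = 580$ ($Y = 2 \left(-246 - -536\right) = 2 \left(-246 + 536\right) = 2 \cdot 290 = 580$)
$\left(Y + W\right)^{2} = \left(580 - 1163\right)^{2} = \left(-583\right)^{2} = 339889$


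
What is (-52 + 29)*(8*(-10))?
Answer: 1840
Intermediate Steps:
(-52 + 29)*(8*(-10)) = -23*(-80) = 1840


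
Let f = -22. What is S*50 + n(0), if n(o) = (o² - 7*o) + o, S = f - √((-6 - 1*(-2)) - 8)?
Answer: -1100 - 100*I*√3 ≈ -1100.0 - 173.21*I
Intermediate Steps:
S = -22 - 2*I*√3 (S = -22 - √((-6 - 1*(-2)) - 8) = -22 - √((-6 + 2) - 8) = -22 - √(-4 - 8) = -22 - √(-12) = -22 - 2*I*√3 ≈ -22.0 - 3.4641*I)
n(o) = o² - 6*o
S*50 + n(0) = (-22 - 2*I*√3)*50 + 0*(-6 + 0) = (-1100 - 100*I*√3) + 0*(-6) = (-1100 - 100*I*√3) + 0 = -1100 - 100*I*√3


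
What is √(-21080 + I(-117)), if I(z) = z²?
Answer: I*√7391 ≈ 85.971*I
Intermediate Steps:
√(-21080 + I(-117)) = √(-21080 + (-117)²) = √(-21080 + 13689) = √(-7391) = I*√7391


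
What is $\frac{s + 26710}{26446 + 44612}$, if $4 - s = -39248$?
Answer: $\frac{2537}{2733} \approx 0.92828$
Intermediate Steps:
$s = 39252$ ($s = 4 - -39248 = 4 + 39248 = 39252$)
$\frac{s + 26710}{26446 + 44612} = \frac{39252 + 26710}{26446 + 44612} = \frac{65962}{71058} = 65962 \cdot \frac{1}{71058} = \frac{2537}{2733}$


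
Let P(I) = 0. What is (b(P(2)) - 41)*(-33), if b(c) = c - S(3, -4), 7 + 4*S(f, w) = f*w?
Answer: 4785/4 ≈ 1196.3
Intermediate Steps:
S(f, w) = -7/4 + f*w/4 (S(f, w) = -7/4 + (f*w)/4 = -7/4 + f*w/4)
b(c) = 19/4 + c (b(c) = c - (-7/4 + (¼)*3*(-4)) = c - (-7/4 - 3) = c - 1*(-19/4) = c + 19/4 = 19/4 + c)
(b(P(2)) - 41)*(-33) = ((19/4 + 0) - 41)*(-33) = (19/4 - 41)*(-33) = -145/4*(-33) = 4785/4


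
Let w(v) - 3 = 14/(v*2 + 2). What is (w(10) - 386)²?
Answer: 17690436/121 ≈ 1.4620e+5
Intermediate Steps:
w(v) = 3 + 14/(2 + 2*v) (w(v) = 3 + 14/(v*2 + 2) = 3 + 14/(2*v + 2) = 3 + 14/(2 + 2*v))
(w(10) - 386)² = ((10 + 3*10)/(1 + 10) - 386)² = ((10 + 30)/11 - 386)² = ((1/11)*40 - 386)² = (40/11 - 386)² = (-4206/11)² = 17690436/121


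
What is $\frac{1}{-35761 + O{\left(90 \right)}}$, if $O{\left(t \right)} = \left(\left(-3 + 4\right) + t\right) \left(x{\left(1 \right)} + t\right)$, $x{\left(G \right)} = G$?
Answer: $- \frac{1}{27480} \approx -3.639 \cdot 10^{-5}$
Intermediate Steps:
$O{\left(t \right)} = \left(1 + t\right)^{2}$ ($O{\left(t \right)} = \left(\left(-3 + 4\right) + t\right) \left(1 + t\right) = \left(1 + t\right) \left(1 + t\right) = \left(1 + t\right)^{2}$)
$\frac{1}{-35761 + O{\left(90 \right)}} = \frac{1}{-35761 + \left(1 + 90^{2} + 2 \cdot 90\right)} = \frac{1}{-35761 + \left(1 + 8100 + 180\right)} = \frac{1}{-35761 + 8281} = \frac{1}{-27480} = - \frac{1}{27480}$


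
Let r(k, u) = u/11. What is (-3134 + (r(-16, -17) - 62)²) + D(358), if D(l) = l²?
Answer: 15617231/121 ≈ 1.2907e+5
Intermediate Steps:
r(k, u) = u/11 (r(k, u) = u*(1/11) = u/11)
(-3134 + (r(-16, -17) - 62)²) + D(358) = (-3134 + ((1/11)*(-17) - 62)²) + 358² = (-3134 + (-17/11 - 62)²) + 128164 = (-3134 + (-699/11)²) + 128164 = (-3134 + 488601/121) + 128164 = 109387/121 + 128164 = 15617231/121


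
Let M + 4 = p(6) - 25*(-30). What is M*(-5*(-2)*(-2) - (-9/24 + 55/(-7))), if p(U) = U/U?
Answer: -492273/56 ≈ -8790.6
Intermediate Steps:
p(U) = 1
M = 747 (M = -4 + (1 - 25*(-30)) = -4 + (1 + 750) = -4 + 751 = 747)
M*(-5*(-2)*(-2) - (-9/24 + 55/(-7))) = 747*(-5*(-2)*(-2) - (-9/24 + 55/(-7))) = 747*(10*(-2) - (-9*1/24 + 55*(-1/7))) = 747*(-20 - (-3/8 - 55/7)) = 747*(-20 - 1*(-461/56)) = 747*(-20 + 461/56) = 747*(-659/56) = -492273/56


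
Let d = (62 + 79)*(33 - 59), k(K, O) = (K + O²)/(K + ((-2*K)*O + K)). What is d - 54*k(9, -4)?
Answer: -3681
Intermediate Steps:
k(K, O) = (K + O²)/(2*K - 2*K*O) (k(K, O) = (K + O²)/(K + (-2*K*O + K)) = (K + O²)/(K + (K - 2*K*O)) = (K + O²)/(2*K - 2*K*O))
d = -3666 (d = 141*(-26) = -3666)
d - 54*k(9, -4) = -3666 - 27*(-1*9 - 1*(-4)²)/(9*(-1 - 4)) = -3666 - 27*(-9 - 1*16)/(9*(-5)) = -3666 - 27*(-1)*(-9 - 16)/(9*5) = -3666 - 27*(-1)*(-25)/(9*5) = -3666 - 54*5/18 = -3666 - 15 = -3681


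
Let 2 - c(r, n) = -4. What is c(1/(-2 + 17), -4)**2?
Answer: 36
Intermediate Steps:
c(r, n) = 6 (c(r, n) = 2 - 1*(-4) = 2 + 4 = 6)
c(1/(-2 + 17), -4)**2 = 6**2 = 36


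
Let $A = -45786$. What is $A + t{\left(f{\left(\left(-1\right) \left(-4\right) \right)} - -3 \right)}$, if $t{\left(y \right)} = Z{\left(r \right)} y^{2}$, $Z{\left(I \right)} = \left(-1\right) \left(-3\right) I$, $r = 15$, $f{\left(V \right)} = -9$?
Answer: $-44166$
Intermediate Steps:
$Z{\left(I \right)} = 3 I$
$t{\left(y \right)} = 45 y^{2}$ ($t{\left(y \right)} = 3 \cdot 15 y^{2} = 45 y^{2}$)
$A + t{\left(f{\left(\left(-1\right) \left(-4\right) \right)} - -3 \right)} = -45786 + 45 \left(-9 - -3\right)^{2} = -45786 + 45 \left(-9 + 3\right)^{2} = -45786 + 45 \left(-6\right)^{2} = -45786 + 45 \cdot 36 = -45786 + 1620 = -44166$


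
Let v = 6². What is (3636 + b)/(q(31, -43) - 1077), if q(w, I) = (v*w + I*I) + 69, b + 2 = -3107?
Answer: 527/1957 ≈ 0.26929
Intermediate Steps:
b = -3109 (b = -2 - 3107 = -3109)
v = 36
q(w, I) = 69 + I² + 36*w (q(w, I) = (36*w + I*I) + 69 = (36*w + I²) + 69 = (I² + 36*w) + 69 = 69 + I² + 36*w)
(3636 + b)/(q(31, -43) - 1077) = (3636 - 3109)/((69 + (-43)² + 36*31) - 1077) = 527/((69 + 1849 + 1116) - 1077) = 527/(3034 - 1077) = 527/1957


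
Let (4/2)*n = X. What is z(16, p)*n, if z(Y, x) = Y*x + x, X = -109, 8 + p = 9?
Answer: -1853/2 ≈ -926.50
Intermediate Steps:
p = 1 (p = -8 + 9 = 1)
n = -109/2 (n = (1/2)*(-109) = -109/2 ≈ -54.500)
z(Y, x) = x + Y*x
z(16, p)*n = (1*(1 + 16))*(-109/2) = (1*17)*(-109/2) = 17*(-109/2) = -1853/2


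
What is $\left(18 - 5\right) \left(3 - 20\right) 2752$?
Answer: $-608192$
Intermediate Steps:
$\left(18 - 5\right) \left(3 - 20\right) 2752 = 13 \left(-17\right) 2752 = \left(-221\right) 2752 = -608192$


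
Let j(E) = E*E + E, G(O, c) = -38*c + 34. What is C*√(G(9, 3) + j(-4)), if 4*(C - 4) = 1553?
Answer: 1569*I*√17/2 ≈ 3234.6*I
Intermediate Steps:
C = 1569/4 (C = 4 + (¼)*1553 = 4 + 1553/4 = 1569/4 ≈ 392.25)
G(O, c) = 34 - 38*c
j(E) = E + E² (j(E) = E² + E = E + E²)
C*√(G(9, 3) + j(-4)) = 1569*√((34 - 38*3) - 4*(1 - 4))/4 = 1569*√((34 - 114) - 4*(-3))/4 = 1569*√(-80 + 12)/4 = 1569*√(-68)/4 = 1569*(2*I*√17)/4 = 1569*I*√17/2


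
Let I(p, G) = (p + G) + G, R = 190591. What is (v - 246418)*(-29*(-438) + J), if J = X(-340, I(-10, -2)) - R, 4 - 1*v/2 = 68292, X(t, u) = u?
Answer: 68135781582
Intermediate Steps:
I(p, G) = p + 2*G (I(p, G) = (G + p) + G = p + 2*G)
v = -136576 (v = 8 - 2*68292 = 8 - 136584 = -136576)
J = -190605 (J = (-10 + 2*(-2)) - 1*190591 = (-10 - 4) - 190591 = -14 - 190591 = -190605)
(v - 246418)*(-29*(-438) + J) = (-136576 - 246418)*(-29*(-438) - 190605) = -382994*(12702 - 190605) = -382994*(-177903) = 68135781582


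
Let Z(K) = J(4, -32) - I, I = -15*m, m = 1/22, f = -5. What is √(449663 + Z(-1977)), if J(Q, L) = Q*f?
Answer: 3*√24180838/22 ≈ 670.55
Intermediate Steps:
J(Q, L) = -5*Q (J(Q, L) = Q*(-5) = -5*Q)
m = 1/22 ≈ 0.045455
I = -15/22 (I = -15*1/22 = -15/22 ≈ -0.68182)
Z(K) = -425/22 (Z(K) = -5*4 - 1*(-15/22) = -20 + 15/22 = -425/22)
√(449663 + Z(-1977)) = √(449663 - 425/22) = √(9892161/22) = 3*√24180838/22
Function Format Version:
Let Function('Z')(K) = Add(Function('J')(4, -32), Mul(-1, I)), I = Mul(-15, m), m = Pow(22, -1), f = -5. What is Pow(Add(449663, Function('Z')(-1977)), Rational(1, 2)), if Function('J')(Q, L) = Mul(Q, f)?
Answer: Mul(Rational(3, 22), Pow(24180838, Rational(1, 2))) ≈ 670.55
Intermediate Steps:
Function('J')(Q, L) = Mul(-5, Q) (Function('J')(Q, L) = Mul(Q, -5) = Mul(-5, Q))
m = Rational(1, 22) ≈ 0.045455
I = Rational(-15, 22) (I = Mul(-15, Rational(1, 22)) = Rational(-15, 22) ≈ -0.68182)
Function('Z')(K) = Rational(-425, 22) (Function('Z')(K) = Add(Mul(-5, 4), Mul(-1, Rational(-15, 22))) = Add(-20, Rational(15, 22)) = Rational(-425, 22))
Pow(Add(449663, Function('Z')(-1977)), Rational(1, 2)) = Pow(Add(449663, Rational(-425, 22)), Rational(1, 2)) = Pow(Rational(9892161, 22), Rational(1, 2)) = Mul(Rational(3, 22), Pow(24180838, Rational(1, 2)))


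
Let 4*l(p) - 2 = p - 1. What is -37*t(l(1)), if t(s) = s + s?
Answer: -37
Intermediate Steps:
l(p) = ¼ + p/4 (l(p) = ½ + (p - 1)/4 = ½ + (-1 + p)/4 = ½ + (-¼ + p/4) = ¼ + p/4)
t(s) = 2*s
-37*t(l(1)) = -74*(¼ + (¼)*1) = -74*(¼ + ¼) = -74/2 = -37*1 = -37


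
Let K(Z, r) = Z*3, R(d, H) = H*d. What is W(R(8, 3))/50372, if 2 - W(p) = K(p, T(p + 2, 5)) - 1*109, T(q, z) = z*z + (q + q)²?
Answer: 39/50372 ≈ 0.00077424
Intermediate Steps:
T(q, z) = z² + 4*q² (T(q, z) = z² + (2*q)² = z² + 4*q²)
K(Z, r) = 3*Z
W(p) = 111 - 3*p (W(p) = 2 - (3*p - 1*109) = 2 - (3*p - 109) = 2 - (-109 + 3*p) = 2 + (109 - 3*p) = 111 - 3*p)
W(R(8, 3))/50372 = (111 - 9*8)/50372 = (111 - 3*24)*(1/50372) = (111 - 72)*(1/50372) = 39*(1/50372) = 39/50372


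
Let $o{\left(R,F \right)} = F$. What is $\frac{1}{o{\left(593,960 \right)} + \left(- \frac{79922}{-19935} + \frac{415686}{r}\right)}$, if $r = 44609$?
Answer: $\frac{889280415}{865561139308} \approx 0.0010274$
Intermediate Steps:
$\frac{1}{o{\left(593,960 \right)} + \left(- \frac{79922}{-19935} + \frac{415686}{r}\right)} = \frac{1}{960 + \left(- \frac{79922}{-19935} + \frac{415686}{44609}\right)} = \frac{1}{960 + \left(\left(-79922\right) \left(- \frac{1}{19935}\right) + 415686 \cdot \frac{1}{44609}\right)} = \frac{1}{960 + \left(\frac{79922}{19935} + \frac{415686}{44609}\right)} = \frac{1}{960 + \frac{11851940908}{889280415}} = \frac{1}{\frac{865561139308}{889280415}} = \frac{889280415}{865561139308}$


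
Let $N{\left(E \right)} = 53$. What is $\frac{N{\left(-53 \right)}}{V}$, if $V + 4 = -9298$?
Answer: $- \frac{53}{9302} \approx -0.0056977$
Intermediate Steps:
$V = -9302$ ($V = -4 - 9298 = -9302$)
$\frac{N{\left(-53 \right)}}{V} = \frac{53}{-9302} = 53 \left(- \frac{1}{9302}\right) = - \frac{53}{9302}$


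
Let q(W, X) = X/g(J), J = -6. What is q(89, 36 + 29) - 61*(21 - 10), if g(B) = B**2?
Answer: -24091/36 ≈ -669.19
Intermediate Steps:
q(W, X) = X/36 (q(W, X) = X/((-6)**2) = X/36)
q(89, 36 + 29) - 61*(21 - 10) = (36 + 29)/36 - 61*(21 - 10) = (1/36)*65 - 61*11 = 65/36 - 1*671 = 65/36 - 671 = -24091/36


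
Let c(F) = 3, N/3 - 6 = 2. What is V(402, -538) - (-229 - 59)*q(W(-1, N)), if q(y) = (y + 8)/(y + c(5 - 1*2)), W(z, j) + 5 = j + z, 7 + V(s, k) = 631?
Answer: 6864/7 ≈ 980.57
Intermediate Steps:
V(s, k) = 624 (V(s, k) = -7 + 631 = 624)
N = 24 (N = 18 + 3*2 = 18 + 6 = 24)
W(z, j) = -5 + j + z (W(z, j) = -5 + (j + z) = -5 + j + z)
q(y) = (8 + y)/(3 + y) (q(y) = (y + 8)/(y + 3) = (8 + y)/(3 + y))
V(402, -538) - (-229 - 59)*q(W(-1, N)) = 624 - (-229 - 59)*(8 + (-5 + 24 - 1))/(3 + (-5 + 24 - 1)) = 624 - (-288)*(8 + 18)/(3 + 18) = 624 - (-288)*26/21 = 624 - 1*(-2496/7) = 624 + 2496/7 = 6864/7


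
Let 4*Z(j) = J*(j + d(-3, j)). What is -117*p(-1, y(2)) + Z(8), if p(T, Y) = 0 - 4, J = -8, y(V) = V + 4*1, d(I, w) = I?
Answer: 458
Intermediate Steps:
y(V) = 4 + V (y(V) = V + 4 = 4 + V)
p(T, Y) = -4
Z(j) = 6 - 2*j (Z(j) = (-8*(j - 3))/4 = (-8*(-3 + j))/4 = (24 - 8*j)/4 = 6 - 2*j)
-117*p(-1, y(2)) + Z(8) = -117*(-4) + (6 - 2*8) = 468 + (6 - 16) = 468 - 10 = 458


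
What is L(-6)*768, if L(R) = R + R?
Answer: -9216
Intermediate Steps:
L(R) = 2*R
L(-6)*768 = (2*(-6))*768 = -12*768 = -9216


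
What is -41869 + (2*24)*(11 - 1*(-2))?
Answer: -41245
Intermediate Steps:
-41869 + (2*24)*(11 - 1*(-2)) = -41869 + 48*(11 + 2) = -41869 + 48*13 = -41869 + 624 = -41245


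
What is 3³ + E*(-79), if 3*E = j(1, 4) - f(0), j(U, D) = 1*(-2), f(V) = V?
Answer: 239/3 ≈ 79.667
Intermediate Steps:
j(U, D) = -2
E = -⅔ (E = (-2 - 1*0)/3 = (-2 + 0)/3 = (⅓)*(-2) = -⅔ ≈ -0.66667)
3³ + E*(-79) = 3³ - ⅔*(-79) = 27 + 158/3 = 239/3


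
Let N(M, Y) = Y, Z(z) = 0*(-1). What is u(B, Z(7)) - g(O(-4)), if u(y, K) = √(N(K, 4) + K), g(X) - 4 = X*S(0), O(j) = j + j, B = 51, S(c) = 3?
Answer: 22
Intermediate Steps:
Z(z) = 0
O(j) = 2*j
g(X) = 4 + 3*X (g(X) = 4 + X*3 = 4 + 3*X)
u(y, K) = √(4 + K)
u(B, Z(7)) - g(O(-4)) = √(4 + 0) - (4 + 3*(2*(-4))) = √4 - (4 + 3*(-8)) = 2 - (4 - 24) = 2 - 1*(-20) = 2 + 20 = 22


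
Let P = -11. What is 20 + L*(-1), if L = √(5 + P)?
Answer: 20 - I*√6 ≈ 20.0 - 2.4495*I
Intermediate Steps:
L = I*√6 (L = √(5 - 11) = √(-6) = I*√6 ≈ 2.4495*I)
20 + L*(-1) = 20 + (I*√6)*(-1) = 20 - I*√6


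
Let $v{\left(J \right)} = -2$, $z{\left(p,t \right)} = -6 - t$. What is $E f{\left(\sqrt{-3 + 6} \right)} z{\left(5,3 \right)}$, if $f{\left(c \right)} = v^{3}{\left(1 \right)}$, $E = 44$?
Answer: $3168$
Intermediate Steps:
$f{\left(c \right)} = -8$ ($f{\left(c \right)} = \left(-2\right)^{3} = -8$)
$E f{\left(\sqrt{-3 + 6} \right)} z{\left(5,3 \right)} = 44 \left(-8\right) \left(-6 - 3\right) = - 352 \left(-6 - 3\right) = \left(-352\right) \left(-9\right) = 3168$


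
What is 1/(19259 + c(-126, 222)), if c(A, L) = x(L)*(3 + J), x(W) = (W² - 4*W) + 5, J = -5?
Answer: -1/77543 ≈ -1.2896e-5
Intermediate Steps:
x(W) = 5 + W² - 4*W
c(A, L) = -10 - 2*L² + 8*L (c(A, L) = (5 + L² - 4*L)*(3 - 5) = (5 + L² - 4*L)*(-2) = -10 - 2*L² + 8*L)
1/(19259 + c(-126, 222)) = 1/(19259 + (-10 - 2*222² + 8*222)) = 1/(19259 + (-10 - 2*49284 + 1776)) = 1/(19259 + (-10 - 98568 + 1776)) = 1/(19259 - 96802) = 1/(-77543) = -1/77543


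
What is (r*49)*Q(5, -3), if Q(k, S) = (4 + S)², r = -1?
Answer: -49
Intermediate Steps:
(r*49)*Q(5, -3) = (-1*49)*(4 - 3)² = -49*1² = -49*1 = -49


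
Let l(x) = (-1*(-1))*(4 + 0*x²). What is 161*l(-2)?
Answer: 644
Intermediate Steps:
l(x) = 4 (l(x) = 1*(4 + 0) = 1*4 = 4)
161*l(-2) = 161*4 = 644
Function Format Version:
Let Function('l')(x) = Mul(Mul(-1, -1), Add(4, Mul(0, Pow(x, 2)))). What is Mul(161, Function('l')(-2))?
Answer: 644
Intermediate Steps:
Function('l')(x) = 4 (Function('l')(x) = Mul(1, Add(4, 0)) = Mul(1, 4) = 4)
Mul(161, Function('l')(-2)) = Mul(161, 4) = 644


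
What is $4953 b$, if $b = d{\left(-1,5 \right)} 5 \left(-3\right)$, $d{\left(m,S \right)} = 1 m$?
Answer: $74295$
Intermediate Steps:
$d{\left(m,S \right)} = m$
$b = 15$ ($b = \left(-1\right) 5 \left(-3\right) = \left(-5\right) \left(-3\right) = 15$)
$4953 b = 4953 \cdot 15 = 74295$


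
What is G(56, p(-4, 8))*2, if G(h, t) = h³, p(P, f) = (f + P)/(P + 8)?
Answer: 351232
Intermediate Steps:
p(P, f) = (P + f)/(8 + P)
G(56, p(-4, 8))*2 = 56³*2 = 175616*2 = 351232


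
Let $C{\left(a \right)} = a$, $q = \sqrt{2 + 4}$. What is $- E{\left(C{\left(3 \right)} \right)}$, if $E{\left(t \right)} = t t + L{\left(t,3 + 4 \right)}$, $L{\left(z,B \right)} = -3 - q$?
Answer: $-6 + \sqrt{6} \approx -3.5505$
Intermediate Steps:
$q = \sqrt{6} \approx 2.4495$
$L{\left(z,B \right)} = -3 - \sqrt{6}$
$E{\left(t \right)} = -3 + t^{2} - \sqrt{6}$ ($E{\left(t \right)} = t t - \left(3 + \sqrt{6}\right) = t^{2} - \left(3 + \sqrt{6}\right) = -3 + t^{2} - \sqrt{6}$)
$- E{\left(C{\left(3 \right)} \right)} = - (-3 + 3^{2} - \sqrt{6}) = - (-3 + 9 - \sqrt{6}) = - (6 - \sqrt{6}) = -6 + \sqrt{6}$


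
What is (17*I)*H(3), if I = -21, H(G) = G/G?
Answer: -357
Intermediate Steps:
H(G) = 1
(17*I)*H(3) = (17*(-21))*1 = -357*1 = -357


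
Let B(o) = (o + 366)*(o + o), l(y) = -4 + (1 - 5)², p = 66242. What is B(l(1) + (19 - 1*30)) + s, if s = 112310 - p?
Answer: 46802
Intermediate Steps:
l(y) = 12 (l(y) = -4 + (-4)² = -4 + 16 = 12)
s = 46068 (s = 112310 - 1*66242 = 112310 - 66242 = 46068)
B(o) = 2*o*(366 + o) (B(o) = (366 + o)*(2*o) = 2*o*(366 + o))
B(l(1) + (19 - 1*30)) + s = 2*(12 + (19 - 1*30))*(366 + (12 + (19 - 1*30))) + 46068 = 2*(12 + (19 - 30))*(366 + (12 + (19 - 30))) + 46068 = 2*(12 - 11)*(366 + (12 - 11)) + 46068 = 2*1*(366 + 1) + 46068 = 2*1*367 + 46068 = 734 + 46068 = 46802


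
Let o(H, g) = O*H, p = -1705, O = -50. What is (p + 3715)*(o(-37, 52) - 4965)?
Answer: -6261150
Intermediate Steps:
o(H, g) = -50*H
(p + 3715)*(o(-37, 52) - 4965) = (-1705 + 3715)*(-50*(-37) - 4965) = 2010*(1850 - 4965) = 2010*(-3115) = -6261150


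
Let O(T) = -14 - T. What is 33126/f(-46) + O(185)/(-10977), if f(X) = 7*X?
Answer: -181780012/1767297 ≈ -102.86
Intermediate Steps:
33126/f(-46) + O(185)/(-10977) = 33126/((7*(-46))) + (-14 - 1*185)/(-10977) = 33126/(-322) + (-14 - 185)*(-1/10977) = 33126*(-1/322) - 199*(-1/10977) = -16563/161 + 199/10977 = -181780012/1767297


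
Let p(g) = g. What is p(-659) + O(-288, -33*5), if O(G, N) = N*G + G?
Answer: 46573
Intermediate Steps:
O(G, N) = G + G*N (O(G, N) = G*N + G = G + G*N)
p(-659) + O(-288, -33*5) = -659 - 288*(1 - 33*5) = -659 - 288*(1 - 165) = -659 - 288*(-164) = -659 + 47232 = 46573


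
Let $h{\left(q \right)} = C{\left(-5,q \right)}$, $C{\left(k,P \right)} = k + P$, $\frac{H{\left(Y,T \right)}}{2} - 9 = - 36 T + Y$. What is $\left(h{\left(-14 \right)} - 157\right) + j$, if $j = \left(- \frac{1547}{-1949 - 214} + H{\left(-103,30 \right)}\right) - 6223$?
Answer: $- \frac{2702602}{309} \approx -8746.3$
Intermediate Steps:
$H{\left(Y,T \right)} = 18 - 72 T + 2 Y$ ($H{\left(Y,T \right)} = 18 + 2 \left(- 36 T + Y\right) = 18 + 2 \left(Y - 36 T\right) = 18 - \left(- 2 Y + 72 T\right) = 18 - 72 T + 2 Y$)
$C{\left(k,P \right)} = P + k$
$h{\left(q \right)} = -5 + q$ ($h{\left(q \right)} = q - 5 = -5 + q$)
$j = - \frac{2648218}{309}$ ($j = \left(- \frac{1547}{-1949 - 214} + \left(18 - 2160 + 2 \left(-103\right)\right)\right) - 6223 = \left(- \frac{1547}{-2163} - 2348\right) - 6223 = \left(\left(-1547\right) \left(- \frac{1}{2163}\right) - 2348\right) - 6223 = \left(\frac{221}{309} - 2348\right) - 6223 = - \frac{725311}{309} - 6223 = - \frac{2648218}{309} \approx -8570.3$)
$\left(h{\left(-14 \right)} - 157\right) + j = \left(\left(-5 - 14\right) - 157\right) - \frac{2648218}{309} = \left(-19 - 157\right) - \frac{2648218}{309} = -176 - \frac{2648218}{309} = - \frac{2702602}{309}$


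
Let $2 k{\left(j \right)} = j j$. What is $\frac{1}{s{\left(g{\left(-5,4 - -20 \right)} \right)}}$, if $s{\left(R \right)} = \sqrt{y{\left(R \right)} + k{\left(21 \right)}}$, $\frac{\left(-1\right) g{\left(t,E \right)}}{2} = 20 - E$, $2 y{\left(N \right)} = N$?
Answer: $\frac{\sqrt{898}}{449} \approx 0.066741$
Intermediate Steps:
$y{\left(N \right)} = \frac{N}{2}$
$k{\left(j \right)} = \frac{j^{2}}{2}$ ($k{\left(j \right)} = \frac{j j}{2} = \frac{j^{2}}{2}$)
$g{\left(t,E \right)} = -40 + 2 E$ ($g{\left(t,E \right)} = - 2 \left(20 - E\right) = -40 + 2 E$)
$s{\left(R \right)} = \sqrt{\frac{441}{2} + \frac{R}{2}}$ ($s{\left(R \right)} = \sqrt{\frac{R}{2} + \frac{21^{2}}{2}} = \sqrt{\frac{R}{2} + \frac{1}{2} \cdot 441} = \sqrt{\frac{R}{2} + \frac{441}{2}} = \sqrt{\frac{441}{2} + \frac{R}{2}}$)
$\frac{1}{s{\left(g{\left(-5,4 - -20 \right)} \right)}} = \frac{1}{\frac{1}{2} \sqrt{882 + 2 \left(-40 + 2 \left(4 - -20\right)\right)}} = \frac{1}{\frac{1}{2} \sqrt{882 + 2 \left(-40 + 2 \left(4 + 20\right)\right)}} = \frac{1}{\frac{1}{2} \sqrt{882 + 2 \left(-40 + 2 \cdot 24\right)}} = \frac{1}{\frac{1}{2} \sqrt{882 + 2 \left(-40 + 48\right)}} = \frac{1}{\frac{1}{2} \sqrt{882 + 2 \cdot 8}} = \frac{1}{\frac{1}{2} \sqrt{882 + 16}} = \frac{1}{\frac{1}{2} \sqrt{898}} = \frac{\sqrt{898}}{449}$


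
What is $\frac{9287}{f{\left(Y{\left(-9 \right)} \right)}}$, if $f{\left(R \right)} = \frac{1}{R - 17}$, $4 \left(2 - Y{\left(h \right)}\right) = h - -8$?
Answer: $- \frac{547933}{4} \approx -1.3698 \cdot 10^{5}$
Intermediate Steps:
$Y{\left(h \right)} = - \frac{h}{4}$ ($Y{\left(h \right)} = 2 - \frac{h - -8}{4} = 2 - \frac{h + 8}{4} = 2 - \frac{8 + h}{4} = 2 - \left(2 + \frac{h}{4}\right) = - \frac{h}{4}$)
$f{\left(R \right)} = \frac{1}{-17 + R}$
$\frac{9287}{f{\left(Y{\left(-9 \right)} \right)}} = \frac{9287}{\frac{1}{-17 - - \frac{9}{4}}} = \frac{9287}{\frac{1}{-17 + \frac{9}{4}}} = \frac{9287}{\frac{1}{- \frac{59}{4}}} = \frac{9287}{- \frac{4}{59}} = 9287 \left(- \frac{59}{4}\right) = - \frac{547933}{4}$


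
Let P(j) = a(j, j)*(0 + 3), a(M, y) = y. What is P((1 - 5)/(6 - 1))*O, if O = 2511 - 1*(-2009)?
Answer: -10848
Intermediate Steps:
O = 4520 (O = 2511 + 2009 = 4520)
P(j) = 3*j (P(j) = j*(0 + 3) = j*3 = 3*j)
P((1 - 5)/(6 - 1))*O = (3*((1 - 5)/(6 - 1)))*4520 = (3*(-4/5))*4520 = (3*(-4*⅕))*4520 = (3*(-⅘))*4520 = -12/5*4520 = -10848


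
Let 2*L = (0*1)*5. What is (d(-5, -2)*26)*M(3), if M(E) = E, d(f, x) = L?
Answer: 0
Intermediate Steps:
L = 0 (L = ((0*1)*5)/2 = (0*5)/2 = (½)*0 = 0)
d(f, x) = 0
(d(-5, -2)*26)*M(3) = (0*26)*3 = 0*3 = 0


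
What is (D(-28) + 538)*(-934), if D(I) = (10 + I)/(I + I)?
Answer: -7039091/14 ≈ -5.0279e+5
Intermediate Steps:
D(I) = (10 + I)/(2*I) (D(I) = (10 + I)/((2*I)) = (10 + I)*(1/(2*I)) = (10 + I)/(2*I))
(D(-28) + 538)*(-934) = ((½)*(10 - 28)/(-28) + 538)*(-934) = ((½)*(-1/28)*(-18) + 538)*(-934) = (9/28 + 538)*(-934) = (15073/28)*(-934) = -7039091/14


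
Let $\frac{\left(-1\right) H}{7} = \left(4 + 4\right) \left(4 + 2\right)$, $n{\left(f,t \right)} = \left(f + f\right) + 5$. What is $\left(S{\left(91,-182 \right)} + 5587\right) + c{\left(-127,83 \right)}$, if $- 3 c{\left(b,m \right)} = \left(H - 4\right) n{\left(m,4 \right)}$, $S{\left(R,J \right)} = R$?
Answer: $25058$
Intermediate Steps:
$n{\left(f,t \right)} = 5 + 2 f$ ($n{\left(f,t \right)} = 2 f + 5 = 5 + 2 f$)
$H = -336$ ($H = - 7 \left(4 + 4\right) \left(4 + 2\right) = - 7 \cdot 8 \cdot 6 = \left(-7\right) 48 = -336$)
$c{\left(b,m \right)} = \frac{1700}{3} + \frac{680 m}{3}$ ($c{\left(b,m \right)} = - \frac{\left(-336 - 4\right) \left(5 + 2 m\right)}{3} = - \frac{\left(-340\right) \left(5 + 2 m\right)}{3} = - \frac{-1700 - 680 m}{3} = \frac{1700}{3} + \frac{680 m}{3}$)
$\left(S{\left(91,-182 \right)} + 5587\right) + c{\left(-127,83 \right)} = \left(91 + 5587\right) + \left(\frac{1700}{3} + \frac{680}{3} \cdot 83\right) = 5678 + \left(\frac{1700}{3} + \frac{56440}{3}\right) = 5678 + 19380 = 25058$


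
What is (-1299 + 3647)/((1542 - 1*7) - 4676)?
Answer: -2348/3141 ≈ -0.74753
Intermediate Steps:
(-1299 + 3647)/((1542 - 1*7) - 4676) = 2348/((1542 - 7) - 4676) = 2348/(1535 - 4676) = 2348/(-3141) = 2348*(-1/3141) = -2348/3141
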